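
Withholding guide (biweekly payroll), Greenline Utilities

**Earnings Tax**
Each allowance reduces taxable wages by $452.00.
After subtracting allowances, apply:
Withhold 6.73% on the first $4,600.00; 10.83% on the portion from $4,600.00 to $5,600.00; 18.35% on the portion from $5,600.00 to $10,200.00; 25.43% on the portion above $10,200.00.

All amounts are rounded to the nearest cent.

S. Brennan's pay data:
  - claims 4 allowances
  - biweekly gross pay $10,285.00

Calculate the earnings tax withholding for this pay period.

Earnings Tax: taxable = $10,285.00 − 4×$452.00 = $8,477.00
  $417.88 + 18.35% × ($8,477.00 − $5,600.00) = $417.88 + 18.35% × $2,877.00 = $945.81

$945.81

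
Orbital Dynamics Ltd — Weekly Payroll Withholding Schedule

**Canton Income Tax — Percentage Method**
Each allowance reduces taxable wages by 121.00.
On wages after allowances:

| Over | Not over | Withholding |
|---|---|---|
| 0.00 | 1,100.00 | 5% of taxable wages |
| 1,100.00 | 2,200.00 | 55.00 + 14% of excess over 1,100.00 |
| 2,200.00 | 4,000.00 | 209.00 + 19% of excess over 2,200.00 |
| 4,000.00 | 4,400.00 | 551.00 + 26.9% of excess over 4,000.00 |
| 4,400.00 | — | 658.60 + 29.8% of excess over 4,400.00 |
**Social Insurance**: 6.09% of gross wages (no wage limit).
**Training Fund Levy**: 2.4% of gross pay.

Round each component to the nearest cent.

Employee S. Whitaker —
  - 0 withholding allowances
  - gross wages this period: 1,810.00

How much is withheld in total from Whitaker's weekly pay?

308.07

Canton Income Tax: taxable = 1,810.00
  55.00 + 14% × (1,810.00 − 1,100.00) = 55.00 + 14% × 710.00 = 154.40
Social Insurance: 6.09% × 1,810.00 = 110.23
Training Fund Levy: 2.4% × 1,810.00 = 43.44
Total: 154.40 + 110.23 + 43.44 = 308.07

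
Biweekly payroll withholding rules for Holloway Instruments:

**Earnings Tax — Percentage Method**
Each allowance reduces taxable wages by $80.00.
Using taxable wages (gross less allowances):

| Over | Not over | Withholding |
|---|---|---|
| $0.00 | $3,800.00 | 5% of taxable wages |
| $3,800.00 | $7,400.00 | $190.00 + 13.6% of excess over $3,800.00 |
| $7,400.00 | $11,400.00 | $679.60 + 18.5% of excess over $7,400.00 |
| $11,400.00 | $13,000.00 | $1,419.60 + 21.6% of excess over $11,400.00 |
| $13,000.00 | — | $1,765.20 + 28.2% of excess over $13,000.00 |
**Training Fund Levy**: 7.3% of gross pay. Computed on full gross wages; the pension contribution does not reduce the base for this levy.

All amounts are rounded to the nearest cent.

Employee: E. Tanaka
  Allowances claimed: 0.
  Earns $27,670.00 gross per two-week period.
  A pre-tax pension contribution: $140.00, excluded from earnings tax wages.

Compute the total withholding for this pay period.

Earnings Tax: taxable = $27,670.00 − $140.00 = $27,530.00
  $1,765.20 + 28.2% × ($27,530.00 − $13,000.00) = $1,765.20 + 28.2% × $14,530.00 = $5,862.66
Training Fund Levy: 7.3% × $27,670.00 = $2,019.91
Total: $5,862.66 + $2,019.91 = $7,882.57

$7,882.57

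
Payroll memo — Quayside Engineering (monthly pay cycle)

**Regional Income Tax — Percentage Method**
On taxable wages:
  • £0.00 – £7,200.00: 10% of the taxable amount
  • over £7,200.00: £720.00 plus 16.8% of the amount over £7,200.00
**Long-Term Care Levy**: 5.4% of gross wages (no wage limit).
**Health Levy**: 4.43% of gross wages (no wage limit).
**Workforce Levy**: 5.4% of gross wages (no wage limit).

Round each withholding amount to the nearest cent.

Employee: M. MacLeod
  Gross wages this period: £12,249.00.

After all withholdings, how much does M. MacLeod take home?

£8,815.24

Regional Income Tax: taxable = £12,249.00
  £720.00 + 16.8% × (£12,249.00 − £7,200.00) = £720.00 + 16.8% × £5,049.00 = £1,568.23
Long-Term Care Levy: 5.4% × £12,249.00 = £661.45
Health Levy: 4.43% × £12,249.00 = £542.63
Workforce Levy: 5.4% × £12,249.00 = £661.45
Total withheld: £1,568.23 + £661.45 + £542.63 + £661.45 = £3,433.76
Net pay: £12,249.00 − £3,433.76 = £8,815.24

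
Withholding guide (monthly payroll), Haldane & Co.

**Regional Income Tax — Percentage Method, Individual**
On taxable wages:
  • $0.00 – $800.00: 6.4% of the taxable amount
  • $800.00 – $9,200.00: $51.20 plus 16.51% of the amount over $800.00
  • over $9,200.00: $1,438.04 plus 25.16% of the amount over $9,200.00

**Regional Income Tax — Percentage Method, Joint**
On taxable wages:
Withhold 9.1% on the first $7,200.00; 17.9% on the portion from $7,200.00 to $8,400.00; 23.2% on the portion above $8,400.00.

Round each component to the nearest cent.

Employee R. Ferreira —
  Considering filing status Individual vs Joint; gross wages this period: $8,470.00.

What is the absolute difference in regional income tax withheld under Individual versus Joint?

Regional Income Tax (Individual): taxable = $8,470.00
  $51.20 + 16.51% × ($8,470.00 − $800.00) = $51.20 + 16.51% × $7,670.00 = $1,317.52
Regional Income Tax (Joint): taxable = $8,470.00
  $870.00 + 23.2% × ($8,470.00 − $8,400.00) = $870.00 + 23.2% × $70.00 = $886.24
Difference: |$1,317.52 − $886.24| = $431.28 (higher under Individual)

$431.28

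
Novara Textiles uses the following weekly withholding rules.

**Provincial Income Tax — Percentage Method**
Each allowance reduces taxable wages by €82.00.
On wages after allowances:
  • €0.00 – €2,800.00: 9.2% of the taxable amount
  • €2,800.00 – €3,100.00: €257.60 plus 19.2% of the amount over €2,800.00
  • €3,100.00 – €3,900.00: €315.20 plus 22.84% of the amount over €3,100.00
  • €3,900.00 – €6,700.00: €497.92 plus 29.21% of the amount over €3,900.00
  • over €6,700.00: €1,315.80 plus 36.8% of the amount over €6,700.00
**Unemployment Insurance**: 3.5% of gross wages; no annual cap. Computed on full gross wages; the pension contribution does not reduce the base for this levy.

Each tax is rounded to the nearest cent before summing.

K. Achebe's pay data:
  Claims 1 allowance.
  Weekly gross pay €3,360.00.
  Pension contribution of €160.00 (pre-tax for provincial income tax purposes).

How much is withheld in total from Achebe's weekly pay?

Provincial Income Tax: taxable = €3,360.00 − €160.00 − 1×€82.00 = €3,118.00
  €315.20 + 22.84% × (€3,118.00 − €3,100.00) = €315.20 + 22.84% × €18.00 = €319.31
Unemployment Insurance: 3.5% × €3,360.00 = €117.60
Total: €319.31 + €117.60 = €436.91

€436.91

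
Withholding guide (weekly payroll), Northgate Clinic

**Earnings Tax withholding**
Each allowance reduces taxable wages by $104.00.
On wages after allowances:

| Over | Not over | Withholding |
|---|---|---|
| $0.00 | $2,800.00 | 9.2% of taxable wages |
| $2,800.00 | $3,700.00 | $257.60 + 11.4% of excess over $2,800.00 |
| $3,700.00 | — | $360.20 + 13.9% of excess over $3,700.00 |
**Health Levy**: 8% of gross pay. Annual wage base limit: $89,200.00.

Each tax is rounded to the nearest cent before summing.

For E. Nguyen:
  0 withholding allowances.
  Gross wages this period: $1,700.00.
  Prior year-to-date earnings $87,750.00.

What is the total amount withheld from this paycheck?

$272.40

Earnings Tax: taxable = $1,700.00
  9.2% × $1,700.00 = $156.40
Health Levy: cap $89,200.00 − YTD $87,750.00 = $1,450.00 subject; 8% × $1,450.00 = $116.00
Total: $156.40 + $116.00 = $272.40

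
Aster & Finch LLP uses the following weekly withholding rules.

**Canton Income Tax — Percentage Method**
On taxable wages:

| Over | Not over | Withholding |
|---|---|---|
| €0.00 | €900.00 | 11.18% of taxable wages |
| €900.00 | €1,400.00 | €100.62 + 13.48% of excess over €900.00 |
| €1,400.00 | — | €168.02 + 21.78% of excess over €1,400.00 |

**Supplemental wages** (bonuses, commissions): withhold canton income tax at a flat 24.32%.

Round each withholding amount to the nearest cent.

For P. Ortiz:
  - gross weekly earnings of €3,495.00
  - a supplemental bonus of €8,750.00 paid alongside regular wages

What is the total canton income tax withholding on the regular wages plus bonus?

Canton Income Tax: taxable = €3,495.00
  €168.02 + 21.78% × (€3,495.00 − €1,400.00) = €168.02 + 21.78% × €2,095.00 = €624.31
Supplemental (24.32% flat on bonus): 24.32% × €8,750.00 = €2,128.00
Total canton income tax: €624.31 + €2,128.00 = €2,752.31

€2,752.31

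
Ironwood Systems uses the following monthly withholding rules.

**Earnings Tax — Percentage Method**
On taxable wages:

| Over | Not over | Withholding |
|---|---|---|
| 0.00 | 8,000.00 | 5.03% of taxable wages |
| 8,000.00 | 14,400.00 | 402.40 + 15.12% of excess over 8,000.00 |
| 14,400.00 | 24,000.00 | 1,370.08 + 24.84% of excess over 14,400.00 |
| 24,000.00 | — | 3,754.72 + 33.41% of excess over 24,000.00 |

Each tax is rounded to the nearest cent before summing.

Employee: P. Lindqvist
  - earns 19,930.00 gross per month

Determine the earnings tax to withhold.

Earnings Tax: taxable = 19,930.00
  1,370.08 + 24.84% × (19,930.00 − 14,400.00) = 1,370.08 + 24.84% × 5,530.00 = 2,743.73

2,743.73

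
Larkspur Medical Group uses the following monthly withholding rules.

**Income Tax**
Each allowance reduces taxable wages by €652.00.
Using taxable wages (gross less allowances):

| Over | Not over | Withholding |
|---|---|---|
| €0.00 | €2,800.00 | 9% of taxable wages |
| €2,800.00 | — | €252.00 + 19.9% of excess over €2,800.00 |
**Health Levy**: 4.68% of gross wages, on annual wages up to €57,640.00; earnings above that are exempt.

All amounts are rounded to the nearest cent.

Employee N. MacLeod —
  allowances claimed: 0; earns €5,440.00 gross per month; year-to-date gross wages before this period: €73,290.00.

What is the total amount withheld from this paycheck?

Income Tax: taxable = €5,440.00
  €252.00 + 19.9% × (€5,440.00 − €2,800.00) = €252.00 + 19.9% × €2,640.00 = €777.36
Health Levy: YTD €73,290.00 ≥ cap €57,640.00 → €0.00
Total: €777.36 + €0.00 = €777.36

€777.36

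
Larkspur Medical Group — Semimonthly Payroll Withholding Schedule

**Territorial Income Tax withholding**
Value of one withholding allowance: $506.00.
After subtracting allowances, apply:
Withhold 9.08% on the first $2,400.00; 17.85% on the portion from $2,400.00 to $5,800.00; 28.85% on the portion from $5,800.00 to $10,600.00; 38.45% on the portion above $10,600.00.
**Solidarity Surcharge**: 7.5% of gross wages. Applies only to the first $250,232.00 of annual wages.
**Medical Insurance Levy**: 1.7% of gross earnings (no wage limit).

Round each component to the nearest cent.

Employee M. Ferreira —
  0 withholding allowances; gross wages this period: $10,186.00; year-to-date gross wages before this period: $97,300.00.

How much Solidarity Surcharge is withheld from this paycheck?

$763.95

Solidarity Surcharge: 7.5% × $10,186.00 = $763.95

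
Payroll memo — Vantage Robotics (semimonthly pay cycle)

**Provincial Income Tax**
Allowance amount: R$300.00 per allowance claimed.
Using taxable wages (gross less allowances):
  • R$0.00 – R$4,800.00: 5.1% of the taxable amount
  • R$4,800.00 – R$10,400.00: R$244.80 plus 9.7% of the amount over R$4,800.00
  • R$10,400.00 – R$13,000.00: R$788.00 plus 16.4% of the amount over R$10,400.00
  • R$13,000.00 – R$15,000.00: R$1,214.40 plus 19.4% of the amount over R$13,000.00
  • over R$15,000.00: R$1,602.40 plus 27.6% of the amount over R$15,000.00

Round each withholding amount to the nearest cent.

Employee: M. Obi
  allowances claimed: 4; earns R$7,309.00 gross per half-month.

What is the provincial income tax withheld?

R$371.77

Provincial Income Tax: taxable = R$7,309.00 − 4×R$300.00 = R$6,109.00
  R$244.80 + 9.7% × (R$6,109.00 − R$4,800.00) = R$244.80 + 9.7% × R$1,309.00 = R$371.77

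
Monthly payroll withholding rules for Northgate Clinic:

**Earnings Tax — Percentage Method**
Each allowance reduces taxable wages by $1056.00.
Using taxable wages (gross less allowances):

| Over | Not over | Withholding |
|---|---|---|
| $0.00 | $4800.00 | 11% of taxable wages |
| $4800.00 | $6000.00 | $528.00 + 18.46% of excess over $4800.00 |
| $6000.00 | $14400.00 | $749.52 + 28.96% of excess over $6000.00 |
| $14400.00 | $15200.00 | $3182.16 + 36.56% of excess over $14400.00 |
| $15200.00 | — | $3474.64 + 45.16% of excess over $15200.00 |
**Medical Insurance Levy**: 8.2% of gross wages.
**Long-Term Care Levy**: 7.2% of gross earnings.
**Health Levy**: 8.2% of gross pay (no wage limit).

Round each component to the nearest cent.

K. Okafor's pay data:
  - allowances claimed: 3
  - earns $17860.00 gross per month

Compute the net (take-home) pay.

Earnings Tax: taxable = $17860.00 − 3×$1056.00 = $14692.00
  $3182.16 + 36.56% × ($14692.00 − $14400.00) = $3182.16 + 36.56% × $292.00 = $3288.92
Medical Insurance Levy: 8.2% × $17860.00 = $1464.52
Long-Term Care Levy: 7.2% × $17860.00 = $1285.92
Health Levy: 8.2% × $17860.00 = $1464.52
Total withheld: $3288.92 + $1464.52 + $1285.92 + $1464.52 = $7503.88
Net pay: $17860.00 − $7503.88 = $10356.12

$10356.12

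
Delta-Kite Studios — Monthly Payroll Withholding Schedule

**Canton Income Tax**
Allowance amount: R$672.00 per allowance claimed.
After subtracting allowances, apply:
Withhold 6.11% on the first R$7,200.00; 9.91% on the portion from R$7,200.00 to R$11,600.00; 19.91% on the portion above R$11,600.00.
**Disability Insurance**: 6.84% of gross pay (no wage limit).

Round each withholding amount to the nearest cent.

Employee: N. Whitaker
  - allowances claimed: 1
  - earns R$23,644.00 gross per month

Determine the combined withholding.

R$4,757.38

Canton Income Tax: taxable = R$23,644.00 − 1×R$672.00 = R$22,972.00
  R$875.96 + 19.91% × (R$22,972.00 − R$11,600.00) = R$875.96 + 19.91% × R$11,372.00 = R$3,140.13
Disability Insurance: 6.84% × R$23,644.00 = R$1,617.25
Total: R$3,140.13 + R$1,617.25 = R$4,757.38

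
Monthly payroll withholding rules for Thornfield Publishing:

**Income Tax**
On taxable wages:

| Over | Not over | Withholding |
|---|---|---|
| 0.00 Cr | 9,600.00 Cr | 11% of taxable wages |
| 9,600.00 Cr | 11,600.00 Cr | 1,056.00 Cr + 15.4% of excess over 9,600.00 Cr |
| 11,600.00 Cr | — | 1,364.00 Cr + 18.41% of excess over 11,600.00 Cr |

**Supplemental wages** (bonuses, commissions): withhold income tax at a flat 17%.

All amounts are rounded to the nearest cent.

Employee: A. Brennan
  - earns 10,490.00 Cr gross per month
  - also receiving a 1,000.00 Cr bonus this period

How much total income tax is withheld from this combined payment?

1,363.06 Cr

Income Tax: taxable = 10,490.00 Cr
  1,056.00 Cr + 15.4% × (10,490.00 Cr − 9,600.00 Cr) = 1,056.00 Cr + 15.4% × 890.00 Cr = 1,193.06 Cr
Supplemental (17% flat on bonus): 17% × 1,000.00 Cr = 170.00 Cr
Total income tax: 1,193.06 Cr + 170.00 Cr = 1,363.06 Cr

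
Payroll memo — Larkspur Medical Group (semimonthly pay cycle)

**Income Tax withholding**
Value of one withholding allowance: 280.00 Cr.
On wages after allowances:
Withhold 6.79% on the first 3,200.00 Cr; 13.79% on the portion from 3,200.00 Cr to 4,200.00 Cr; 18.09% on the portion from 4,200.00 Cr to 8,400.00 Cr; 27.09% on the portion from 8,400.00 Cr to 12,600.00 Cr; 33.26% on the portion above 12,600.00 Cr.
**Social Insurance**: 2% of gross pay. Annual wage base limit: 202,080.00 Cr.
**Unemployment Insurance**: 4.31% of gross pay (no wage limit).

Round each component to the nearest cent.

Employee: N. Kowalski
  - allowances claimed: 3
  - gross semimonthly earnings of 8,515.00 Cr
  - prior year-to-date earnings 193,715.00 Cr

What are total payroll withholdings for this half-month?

1,518.11 Cr

Income Tax: taxable = 8,515.00 Cr − 3×280.00 Cr = 7,675.00 Cr
  355.18 Cr + 18.09% × (7,675.00 Cr − 4,200.00 Cr) = 355.18 Cr + 18.09% × 3,475.00 Cr = 983.81 Cr
Social Insurance: cap 202,080.00 Cr − YTD 193,715.00 Cr = 8,365.00 Cr subject; 2% × 8,365.00 Cr = 167.30 Cr
Unemployment Insurance: 4.31% × 8,515.00 Cr = 367.00 Cr
Total: 983.81 Cr + 167.30 Cr + 367.00 Cr = 1,518.11 Cr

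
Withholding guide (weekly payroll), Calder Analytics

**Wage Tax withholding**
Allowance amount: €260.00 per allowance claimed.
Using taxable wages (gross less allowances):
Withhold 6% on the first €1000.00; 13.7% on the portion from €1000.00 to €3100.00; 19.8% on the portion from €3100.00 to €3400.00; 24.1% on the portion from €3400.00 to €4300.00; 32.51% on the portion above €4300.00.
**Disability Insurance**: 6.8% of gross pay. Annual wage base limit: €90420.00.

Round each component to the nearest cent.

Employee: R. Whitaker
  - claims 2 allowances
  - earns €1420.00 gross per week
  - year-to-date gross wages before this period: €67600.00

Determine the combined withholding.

€150.56

Wage Tax: taxable = €1420.00 − 2×€260.00 = €900.00
  6% × €900.00 = €54.00
Disability Insurance: 6.8% × €1420.00 = €96.56
Total: €54.00 + €96.56 = €150.56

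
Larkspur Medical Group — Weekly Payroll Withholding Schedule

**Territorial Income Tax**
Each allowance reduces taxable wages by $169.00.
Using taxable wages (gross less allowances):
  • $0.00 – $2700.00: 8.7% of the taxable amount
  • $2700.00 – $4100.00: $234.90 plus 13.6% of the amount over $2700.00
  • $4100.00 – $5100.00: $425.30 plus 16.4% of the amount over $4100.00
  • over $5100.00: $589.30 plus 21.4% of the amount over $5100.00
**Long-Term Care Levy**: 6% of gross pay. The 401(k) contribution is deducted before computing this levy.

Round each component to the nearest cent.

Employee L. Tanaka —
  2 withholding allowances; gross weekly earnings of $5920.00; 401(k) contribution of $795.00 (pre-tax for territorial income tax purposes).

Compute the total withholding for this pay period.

$845.47

Territorial Income Tax: taxable = $5920.00 − $795.00 − 2×$169.00 = $4787.00
  $425.30 + 16.4% × ($4787.00 − $4100.00) = $425.30 + 16.4% × $687.00 = $537.97
Long-Term Care Levy: 6% × $5125.00 = $307.50
Total: $537.97 + $307.50 = $845.47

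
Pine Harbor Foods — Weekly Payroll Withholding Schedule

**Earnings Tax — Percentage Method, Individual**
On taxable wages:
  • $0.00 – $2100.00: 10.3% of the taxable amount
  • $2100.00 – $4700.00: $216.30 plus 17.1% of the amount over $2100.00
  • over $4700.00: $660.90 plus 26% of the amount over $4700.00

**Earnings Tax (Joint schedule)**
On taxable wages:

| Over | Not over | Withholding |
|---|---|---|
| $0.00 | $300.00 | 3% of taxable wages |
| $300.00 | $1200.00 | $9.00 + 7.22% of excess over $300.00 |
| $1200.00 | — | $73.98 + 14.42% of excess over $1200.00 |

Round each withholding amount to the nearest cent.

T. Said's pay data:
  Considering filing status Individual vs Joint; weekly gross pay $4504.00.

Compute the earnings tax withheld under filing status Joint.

$550.42

Earnings Tax (Joint): taxable = $4504.00
  $73.98 + 14.42% × ($4504.00 − $1200.00) = $73.98 + 14.42% × $3304.00 = $550.42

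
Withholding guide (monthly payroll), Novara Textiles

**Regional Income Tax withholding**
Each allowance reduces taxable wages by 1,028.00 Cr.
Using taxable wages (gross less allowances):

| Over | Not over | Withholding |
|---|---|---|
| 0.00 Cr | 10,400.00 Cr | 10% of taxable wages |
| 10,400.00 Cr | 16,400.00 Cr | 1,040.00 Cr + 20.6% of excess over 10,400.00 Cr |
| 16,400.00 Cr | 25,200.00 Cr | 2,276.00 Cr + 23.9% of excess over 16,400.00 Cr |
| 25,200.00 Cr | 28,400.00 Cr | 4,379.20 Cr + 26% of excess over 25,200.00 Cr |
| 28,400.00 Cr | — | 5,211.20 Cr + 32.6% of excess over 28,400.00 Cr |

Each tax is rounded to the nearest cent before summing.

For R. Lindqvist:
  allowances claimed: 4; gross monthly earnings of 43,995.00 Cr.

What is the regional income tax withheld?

8,954.66 Cr

Regional Income Tax: taxable = 43,995.00 Cr − 4×1,028.00 Cr = 39,883.00 Cr
  5,211.20 Cr + 32.6% × (39,883.00 Cr − 28,400.00 Cr) = 5,211.20 Cr + 32.6% × 11,483.00 Cr = 8,954.66 Cr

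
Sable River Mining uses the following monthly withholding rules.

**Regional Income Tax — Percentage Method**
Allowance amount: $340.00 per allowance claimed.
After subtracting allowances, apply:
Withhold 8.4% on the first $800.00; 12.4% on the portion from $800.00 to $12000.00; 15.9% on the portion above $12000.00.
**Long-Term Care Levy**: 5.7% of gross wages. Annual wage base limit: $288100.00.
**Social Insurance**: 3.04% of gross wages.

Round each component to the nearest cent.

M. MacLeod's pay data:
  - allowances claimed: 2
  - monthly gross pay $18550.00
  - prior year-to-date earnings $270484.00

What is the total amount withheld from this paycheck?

Regional Income Tax: taxable = $18550.00 − 2×$340.00 = $17870.00
  $1456.00 + 15.9% × ($17870.00 − $12000.00) = $1456.00 + 15.9% × $5870.00 = $2389.33
Long-Term Care Levy: cap $288100.00 − YTD $270484.00 = $17616.00 subject; 5.7% × $17616.00 = $1004.11
Social Insurance: 3.04% × $18550.00 = $563.92
Total: $2389.33 + $1004.11 + $563.92 = $3957.36

$3957.36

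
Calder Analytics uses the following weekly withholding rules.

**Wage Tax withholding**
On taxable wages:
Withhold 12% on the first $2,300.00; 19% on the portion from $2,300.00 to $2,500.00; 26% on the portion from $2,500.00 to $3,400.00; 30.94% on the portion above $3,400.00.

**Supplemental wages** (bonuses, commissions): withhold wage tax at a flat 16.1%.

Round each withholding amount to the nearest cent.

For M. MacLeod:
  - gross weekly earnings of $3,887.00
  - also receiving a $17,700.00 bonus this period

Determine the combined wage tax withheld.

$3,548.38

Wage Tax: taxable = $3,887.00
  $548.00 + 30.94% × ($3,887.00 − $3,400.00) = $548.00 + 30.94% × $487.00 = $698.68
Supplemental (16.1% flat on bonus): 16.1% × $17,700.00 = $2,849.70
Total wage tax: $698.68 + $2,849.70 = $3,548.38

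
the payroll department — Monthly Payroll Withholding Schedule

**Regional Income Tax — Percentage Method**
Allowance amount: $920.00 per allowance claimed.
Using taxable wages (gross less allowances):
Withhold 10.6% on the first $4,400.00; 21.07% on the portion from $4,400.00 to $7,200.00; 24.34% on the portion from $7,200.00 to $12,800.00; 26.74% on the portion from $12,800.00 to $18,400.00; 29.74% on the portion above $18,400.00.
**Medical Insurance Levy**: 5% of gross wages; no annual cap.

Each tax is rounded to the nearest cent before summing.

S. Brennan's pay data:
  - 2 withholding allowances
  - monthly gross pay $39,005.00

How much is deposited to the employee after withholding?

$27,557.20

Regional Income Tax: taxable = $39,005.00 − 2×$920.00 = $37,165.00
  $3,916.84 + 29.74% × ($37,165.00 − $18,400.00) = $3,916.84 + 29.74% × $18,765.00 = $9,497.55
Medical Insurance Levy: 5% × $39,005.00 = $1,950.25
Total withheld: $9,497.55 + $1,950.25 = $11,447.80
Net pay: $39,005.00 − $11,447.80 = $27,557.20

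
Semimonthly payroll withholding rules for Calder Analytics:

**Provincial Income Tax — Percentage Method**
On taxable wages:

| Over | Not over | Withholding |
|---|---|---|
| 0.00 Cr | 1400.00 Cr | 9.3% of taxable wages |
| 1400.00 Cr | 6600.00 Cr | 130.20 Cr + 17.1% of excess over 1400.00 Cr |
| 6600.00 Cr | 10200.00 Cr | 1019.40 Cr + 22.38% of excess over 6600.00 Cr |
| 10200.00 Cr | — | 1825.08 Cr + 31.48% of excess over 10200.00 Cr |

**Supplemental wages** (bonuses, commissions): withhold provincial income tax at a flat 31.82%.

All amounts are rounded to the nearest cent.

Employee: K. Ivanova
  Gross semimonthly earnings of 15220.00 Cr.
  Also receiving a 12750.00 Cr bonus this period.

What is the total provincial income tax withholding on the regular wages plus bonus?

7462.43 Cr

Provincial Income Tax: taxable = 15220.00 Cr
  1825.08 Cr + 31.48% × (15220.00 Cr − 10200.00 Cr) = 1825.08 Cr + 31.48% × 5020.00 Cr = 3405.38 Cr
Supplemental (31.82% flat on bonus): 31.82% × 12750.00 Cr = 4057.05 Cr
Total provincial income tax: 3405.38 Cr + 4057.05 Cr = 7462.43 Cr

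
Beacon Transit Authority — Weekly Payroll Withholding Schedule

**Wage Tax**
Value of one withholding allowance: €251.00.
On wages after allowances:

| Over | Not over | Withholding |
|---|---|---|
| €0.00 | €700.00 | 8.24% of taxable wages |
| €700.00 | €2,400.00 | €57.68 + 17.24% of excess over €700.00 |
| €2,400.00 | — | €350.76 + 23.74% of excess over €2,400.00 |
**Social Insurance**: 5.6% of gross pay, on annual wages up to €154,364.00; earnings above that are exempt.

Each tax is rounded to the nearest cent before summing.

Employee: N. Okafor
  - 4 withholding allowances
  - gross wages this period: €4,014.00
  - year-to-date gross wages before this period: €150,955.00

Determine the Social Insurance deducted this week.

€190.90

Social Insurance: cap €154,364.00 − YTD €150,955.00 = €3,409.00 subject; 5.6% × €3,409.00 = €190.90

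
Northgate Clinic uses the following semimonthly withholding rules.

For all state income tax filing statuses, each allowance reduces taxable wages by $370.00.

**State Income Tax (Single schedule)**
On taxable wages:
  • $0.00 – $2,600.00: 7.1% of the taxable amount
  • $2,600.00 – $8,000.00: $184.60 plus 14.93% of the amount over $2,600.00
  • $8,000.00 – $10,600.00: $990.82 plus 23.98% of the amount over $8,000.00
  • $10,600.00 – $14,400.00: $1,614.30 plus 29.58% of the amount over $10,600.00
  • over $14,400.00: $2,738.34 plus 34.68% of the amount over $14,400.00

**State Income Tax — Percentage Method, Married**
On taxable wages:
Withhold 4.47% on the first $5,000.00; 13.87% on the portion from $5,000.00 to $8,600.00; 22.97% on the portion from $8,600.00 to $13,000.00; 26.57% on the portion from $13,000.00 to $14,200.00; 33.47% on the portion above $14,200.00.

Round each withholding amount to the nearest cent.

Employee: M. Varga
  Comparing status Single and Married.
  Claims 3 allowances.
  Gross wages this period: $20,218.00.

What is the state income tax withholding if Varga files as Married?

$3,695.05

State Income Tax (Married): taxable = $20,218.00 − 3×$370.00 = $19,108.00
  $2,052.34 + 33.47% × ($19,108.00 − $14,200.00) = $2,052.34 + 33.47% × $4,908.00 = $3,695.05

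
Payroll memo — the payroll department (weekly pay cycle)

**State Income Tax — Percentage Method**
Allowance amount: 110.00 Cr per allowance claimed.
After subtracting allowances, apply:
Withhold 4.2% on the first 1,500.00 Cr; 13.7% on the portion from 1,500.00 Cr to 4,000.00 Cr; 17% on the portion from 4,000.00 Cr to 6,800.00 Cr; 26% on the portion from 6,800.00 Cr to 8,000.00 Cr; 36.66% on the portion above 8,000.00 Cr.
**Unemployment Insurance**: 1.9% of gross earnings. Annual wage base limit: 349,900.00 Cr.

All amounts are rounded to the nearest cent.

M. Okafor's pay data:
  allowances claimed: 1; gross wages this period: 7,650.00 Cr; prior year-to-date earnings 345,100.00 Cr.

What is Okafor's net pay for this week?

6,484.90 Cr

State Income Tax: taxable = 7,650.00 Cr − 1×110.00 Cr = 7,540.00 Cr
  881.50 Cr + 26% × (7,540.00 Cr − 6,800.00 Cr) = 881.50 Cr + 26% × 740.00 Cr = 1,073.90 Cr
Unemployment Insurance: cap 349,900.00 Cr − YTD 345,100.00 Cr = 4,800.00 Cr subject; 1.9% × 4,800.00 Cr = 91.20 Cr
Total withheld: 1,073.90 Cr + 91.20 Cr = 1,165.10 Cr
Net pay: 7,650.00 Cr − 1,165.10 Cr = 6,484.90 Cr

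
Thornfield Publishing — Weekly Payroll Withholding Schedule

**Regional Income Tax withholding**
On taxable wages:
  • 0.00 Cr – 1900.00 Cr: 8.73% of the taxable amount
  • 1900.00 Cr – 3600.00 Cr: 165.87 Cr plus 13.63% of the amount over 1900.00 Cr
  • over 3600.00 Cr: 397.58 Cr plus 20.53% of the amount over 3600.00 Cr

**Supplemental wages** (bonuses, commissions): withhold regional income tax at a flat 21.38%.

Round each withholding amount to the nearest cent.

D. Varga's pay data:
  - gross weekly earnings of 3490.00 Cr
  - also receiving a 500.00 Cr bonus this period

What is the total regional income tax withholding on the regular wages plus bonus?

Regional Income Tax: taxable = 3490.00 Cr
  165.87 Cr + 13.63% × (3490.00 Cr − 1900.00 Cr) = 165.87 Cr + 13.63% × 1590.00 Cr = 382.59 Cr
Supplemental (21.38% flat on bonus): 21.38% × 500.00 Cr = 106.90 Cr
Total regional income tax: 382.59 Cr + 106.90 Cr = 489.49 Cr

489.49 Cr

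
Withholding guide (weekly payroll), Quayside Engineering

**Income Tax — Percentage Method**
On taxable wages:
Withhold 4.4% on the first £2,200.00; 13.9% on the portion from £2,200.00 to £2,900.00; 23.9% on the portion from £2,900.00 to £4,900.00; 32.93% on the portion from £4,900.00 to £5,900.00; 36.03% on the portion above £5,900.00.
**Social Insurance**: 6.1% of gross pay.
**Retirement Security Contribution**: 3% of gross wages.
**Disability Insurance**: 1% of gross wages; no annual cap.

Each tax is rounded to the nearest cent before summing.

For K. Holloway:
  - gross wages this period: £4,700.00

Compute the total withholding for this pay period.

£1,099.00

Income Tax: taxable = £4,700.00
  £194.10 + 23.9% × (£4,700.00 − £2,900.00) = £194.10 + 23.9% × £1,800.00 = £624.30
Social Insurance: 6.1% × £4,700.00 = £286.70
Retirement Security Contribution: 3% × £4,700.00 = £141.00
Disability Insurance: 1% × £4,700.00 = £47.00
Total: £624.30 + £286.70 + £141.00 + £47.00 = £1,099.00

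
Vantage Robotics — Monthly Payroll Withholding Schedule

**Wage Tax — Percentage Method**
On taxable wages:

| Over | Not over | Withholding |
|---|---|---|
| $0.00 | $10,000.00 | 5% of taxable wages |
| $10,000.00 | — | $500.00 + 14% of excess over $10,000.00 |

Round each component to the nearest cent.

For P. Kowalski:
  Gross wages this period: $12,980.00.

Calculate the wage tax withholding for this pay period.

Wage Tax: taxable = $12,980.00
  $500.00 + 14% × ($12,980.00 − $10,000.00) = $500.00 + 14% × $2,980.00 = $917.20

$917.20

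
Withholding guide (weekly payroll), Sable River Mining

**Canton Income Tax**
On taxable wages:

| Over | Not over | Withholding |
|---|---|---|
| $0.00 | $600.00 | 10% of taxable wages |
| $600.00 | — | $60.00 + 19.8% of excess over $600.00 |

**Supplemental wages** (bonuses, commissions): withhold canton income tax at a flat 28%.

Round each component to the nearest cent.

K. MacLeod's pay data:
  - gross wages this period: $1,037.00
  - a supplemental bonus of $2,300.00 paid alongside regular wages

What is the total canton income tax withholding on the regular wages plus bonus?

Canton Income Tax: taxable = $1,037.00
  $60.00 + 19.8% × ($1,037.00 − $600.00) = $60.00 + 19.8% × $437.00 = $146.53
Supplemental (28% flat on bonus): 28% × $2,300.00 = $644.00
Total canton income tax: $146.53 + $644.00 = $790.53

$790.53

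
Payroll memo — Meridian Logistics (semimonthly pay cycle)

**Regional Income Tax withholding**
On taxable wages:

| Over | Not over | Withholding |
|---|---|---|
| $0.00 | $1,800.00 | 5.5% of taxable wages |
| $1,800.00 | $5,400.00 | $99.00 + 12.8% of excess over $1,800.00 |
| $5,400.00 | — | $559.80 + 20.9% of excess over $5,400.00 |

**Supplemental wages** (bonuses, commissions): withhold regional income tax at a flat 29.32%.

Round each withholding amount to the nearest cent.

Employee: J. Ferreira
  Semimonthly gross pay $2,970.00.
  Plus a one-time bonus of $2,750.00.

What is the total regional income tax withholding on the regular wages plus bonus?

$1,055.06

Regional Income Tax: taxable = $2,970.00
  $99.00 + 12.8% × ($2,970.00 − $1,800.00) = $99.00 + 12.8% × $1,170.00 = $248.76
Supplemental (29.32% flat on bonus): 29.32% × $2,750.00 = $806.30
Total regional income tax: $248.76 + $806.30 = $1,055.06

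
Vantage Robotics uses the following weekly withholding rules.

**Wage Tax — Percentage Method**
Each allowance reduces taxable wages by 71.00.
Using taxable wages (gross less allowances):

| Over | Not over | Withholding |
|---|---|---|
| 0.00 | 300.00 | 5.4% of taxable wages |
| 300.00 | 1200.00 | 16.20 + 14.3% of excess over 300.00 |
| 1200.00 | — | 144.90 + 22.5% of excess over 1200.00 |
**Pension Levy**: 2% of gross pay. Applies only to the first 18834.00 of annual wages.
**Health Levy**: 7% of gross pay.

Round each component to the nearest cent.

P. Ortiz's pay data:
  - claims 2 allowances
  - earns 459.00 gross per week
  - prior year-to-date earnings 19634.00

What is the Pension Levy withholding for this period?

Pension Levy: YTD 19634.00 ≥ cap 18834.00 → 0.00

0.00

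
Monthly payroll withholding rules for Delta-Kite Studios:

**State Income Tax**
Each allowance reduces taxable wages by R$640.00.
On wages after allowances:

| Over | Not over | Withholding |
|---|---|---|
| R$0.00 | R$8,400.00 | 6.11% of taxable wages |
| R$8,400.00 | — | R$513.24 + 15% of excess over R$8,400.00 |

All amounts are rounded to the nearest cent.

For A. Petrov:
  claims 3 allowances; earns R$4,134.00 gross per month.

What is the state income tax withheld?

State Income Tax: taxable = R$4,134.00 − 3×R$640.00 = R$2,214.00
  6.11% × R$2,214.00 = R$135.28

R$135.28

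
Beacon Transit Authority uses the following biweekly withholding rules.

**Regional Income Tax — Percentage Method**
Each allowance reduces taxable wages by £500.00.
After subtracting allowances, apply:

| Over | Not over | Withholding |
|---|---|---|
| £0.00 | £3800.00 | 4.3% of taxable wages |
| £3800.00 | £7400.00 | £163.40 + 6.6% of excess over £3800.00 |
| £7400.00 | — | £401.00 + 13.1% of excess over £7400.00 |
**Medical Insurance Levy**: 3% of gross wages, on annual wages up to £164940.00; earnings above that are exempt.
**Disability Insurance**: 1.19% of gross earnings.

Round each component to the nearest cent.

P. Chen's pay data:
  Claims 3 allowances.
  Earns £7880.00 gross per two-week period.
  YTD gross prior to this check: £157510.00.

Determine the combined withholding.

Regional Income Tax: taxable = £7880.00 − 3×£500.00 = £6380.00
  £163.40 + 6.6% × (£6380.00 − £3800.00) = £163.40 + 6.6% × £2580.00 = £333.68
Medical Insurance Levy: cap £164940.00 − YTD £157510.00 = £7430.00 subject; 3% × £7430.00 = £222.90
Disability Insurance: 1.19% × £7880.00 = £93.77
Total: £333.68 + £222.90 + £93.77 = £650.35

£650.35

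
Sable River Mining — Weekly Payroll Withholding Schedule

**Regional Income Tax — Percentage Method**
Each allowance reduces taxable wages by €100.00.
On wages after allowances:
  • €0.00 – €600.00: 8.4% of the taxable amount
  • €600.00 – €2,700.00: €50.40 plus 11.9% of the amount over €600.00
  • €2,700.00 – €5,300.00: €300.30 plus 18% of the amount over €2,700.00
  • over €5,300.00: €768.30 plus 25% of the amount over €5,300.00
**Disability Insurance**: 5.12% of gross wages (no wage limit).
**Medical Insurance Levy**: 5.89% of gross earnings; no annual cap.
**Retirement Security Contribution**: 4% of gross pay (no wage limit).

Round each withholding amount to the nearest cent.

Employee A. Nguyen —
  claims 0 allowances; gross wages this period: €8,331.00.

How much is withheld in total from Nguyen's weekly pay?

€2,776.54

Regional Income Tax: taxable = €8,331.00
  €768.30 + 25% × (€8,331.00 − €5,300.00) = €768.30 + 25% × €3,031.00 = €1,526.05
Disability Insurance: 5.12% × €8,331.00 = €426.55
Medical Insurance Levy: 5.89% × €8,331.00 = €490.70
Retirement Security Contribution: 4% × €8,331.00 = €333.24
Total: €1,526.05 + €426.55 + €490.70 + €333.24 = €2,776.54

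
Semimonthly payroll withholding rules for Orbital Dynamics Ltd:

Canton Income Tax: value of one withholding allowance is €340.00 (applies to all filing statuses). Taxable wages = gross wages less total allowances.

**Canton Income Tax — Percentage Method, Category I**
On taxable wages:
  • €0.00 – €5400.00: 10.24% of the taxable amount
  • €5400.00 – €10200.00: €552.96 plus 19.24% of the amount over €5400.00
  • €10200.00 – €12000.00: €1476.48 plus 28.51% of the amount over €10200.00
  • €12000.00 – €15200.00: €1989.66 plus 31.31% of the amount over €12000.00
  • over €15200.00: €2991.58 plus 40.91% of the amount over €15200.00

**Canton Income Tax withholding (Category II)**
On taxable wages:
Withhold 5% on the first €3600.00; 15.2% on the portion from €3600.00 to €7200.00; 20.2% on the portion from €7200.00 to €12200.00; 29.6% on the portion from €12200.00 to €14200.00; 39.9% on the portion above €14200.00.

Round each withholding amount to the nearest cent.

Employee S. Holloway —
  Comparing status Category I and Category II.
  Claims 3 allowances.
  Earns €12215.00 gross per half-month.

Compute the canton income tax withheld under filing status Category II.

€1534.19

Canton Income Tax (Category II): taxable = €12215.00 − 3×€340.00 = €11195.00
  €727.20 + 20.2% × (€11195.00 − €7200.00) = €727.20 + 20.2% × €3995.00 = €1534.19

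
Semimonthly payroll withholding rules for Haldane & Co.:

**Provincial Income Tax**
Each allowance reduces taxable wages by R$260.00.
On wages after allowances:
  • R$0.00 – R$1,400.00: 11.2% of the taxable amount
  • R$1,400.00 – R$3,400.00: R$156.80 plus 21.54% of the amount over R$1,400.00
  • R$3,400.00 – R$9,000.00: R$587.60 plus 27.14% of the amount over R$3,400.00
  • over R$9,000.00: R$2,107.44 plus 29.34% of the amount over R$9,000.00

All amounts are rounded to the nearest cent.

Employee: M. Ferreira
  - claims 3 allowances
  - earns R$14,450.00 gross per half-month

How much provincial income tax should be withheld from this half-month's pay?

R$3,477.62

Provincial Income Tax: taxable = R$14,450.00 − 3×R$260.00 = R$13,670.00
  R$2,107.44 + 29.34% × (R$13,670.00 − R$9,000.00) = R$2,107.44 + 29.34% × R$4,670.00 = R$3,477.62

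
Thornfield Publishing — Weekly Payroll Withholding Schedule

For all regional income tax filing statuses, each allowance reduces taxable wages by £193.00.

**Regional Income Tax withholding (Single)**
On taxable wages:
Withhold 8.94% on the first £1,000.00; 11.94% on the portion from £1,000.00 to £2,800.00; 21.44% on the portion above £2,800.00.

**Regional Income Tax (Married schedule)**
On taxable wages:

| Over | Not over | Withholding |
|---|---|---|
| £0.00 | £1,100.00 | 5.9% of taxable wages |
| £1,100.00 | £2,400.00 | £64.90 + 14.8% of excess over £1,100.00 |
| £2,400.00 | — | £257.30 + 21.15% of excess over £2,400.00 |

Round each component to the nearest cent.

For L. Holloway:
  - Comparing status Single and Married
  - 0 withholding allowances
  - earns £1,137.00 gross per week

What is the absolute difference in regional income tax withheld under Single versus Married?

Regional Income Tax (Single): taxable = £1,137.00
  £89.40 + 11.94% × (£1,137.00 − £1,000.00) = £89.40 + 11.94% × £137.00 = £105.76
Regional Income Tax (Married): taxable = £1,137.00
  £64.90 + 14.8% × (£1,137.00 − £1,100.00) = £64.90 + 14.8% × £37.00 = £70.38
Difference: |£105.76 − £70.38| = £35.38 (higher under Single)

£35.38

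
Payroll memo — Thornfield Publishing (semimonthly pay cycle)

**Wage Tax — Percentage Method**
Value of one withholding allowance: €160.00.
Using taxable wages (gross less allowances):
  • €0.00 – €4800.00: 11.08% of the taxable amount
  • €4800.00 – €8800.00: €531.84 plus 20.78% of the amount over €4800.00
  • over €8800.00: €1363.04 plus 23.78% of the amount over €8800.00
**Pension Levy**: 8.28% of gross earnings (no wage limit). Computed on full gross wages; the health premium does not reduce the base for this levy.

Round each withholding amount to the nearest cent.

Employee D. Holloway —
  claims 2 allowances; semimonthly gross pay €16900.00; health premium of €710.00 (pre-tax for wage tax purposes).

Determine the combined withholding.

€4443.61

Wage Tax: taxable = €16900.00 − €710.00 − 2×€160.00 = €15870.00
  €1363.04 + 23.78% × (€15870.00 − €8800.00) = €1363.04 + 23.78% × €7070.00 = €3044.29
Pension Levy: 8.28% × €16900.00 = €1399.32
Total: €3044.29 + €1399.32 = €4443.61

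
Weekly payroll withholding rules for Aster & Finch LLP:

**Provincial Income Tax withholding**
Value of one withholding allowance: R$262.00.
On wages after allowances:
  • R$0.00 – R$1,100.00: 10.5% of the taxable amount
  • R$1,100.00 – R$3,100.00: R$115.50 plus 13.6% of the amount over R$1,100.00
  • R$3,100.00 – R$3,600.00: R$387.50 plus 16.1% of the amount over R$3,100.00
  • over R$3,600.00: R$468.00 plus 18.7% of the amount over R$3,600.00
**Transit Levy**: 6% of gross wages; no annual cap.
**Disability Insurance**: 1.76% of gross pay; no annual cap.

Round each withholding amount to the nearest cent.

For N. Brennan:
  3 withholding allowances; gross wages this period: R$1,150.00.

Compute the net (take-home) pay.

R$1,022.54

Provincial Income Tax: taxable = R$1,150.00 − 3×R$262.00 = R$364.00
  10.5% × R$364.00 = R$38.22
Transit Levy: 6% × R$1,150.00 = R$69.00
Disability Insurance: 1.76% × R$1,150.00 = R$20.24
Total withheld: R$38.22 + R$69.00 + R$20.24 = R$127.46
Net pay: R$1,150.00 − R$127.46 = R$1,022.54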